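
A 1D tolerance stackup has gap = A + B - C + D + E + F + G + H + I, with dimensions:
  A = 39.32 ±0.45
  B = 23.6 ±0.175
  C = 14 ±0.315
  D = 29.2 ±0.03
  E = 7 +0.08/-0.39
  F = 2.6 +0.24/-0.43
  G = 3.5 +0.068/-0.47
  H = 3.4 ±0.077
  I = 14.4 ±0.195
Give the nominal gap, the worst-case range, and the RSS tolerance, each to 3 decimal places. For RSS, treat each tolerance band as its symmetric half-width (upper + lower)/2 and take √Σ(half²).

Stack each dimension's contribution:
  +A: nom +39.320 → Σnom=39.320; wc +0.450/-0.450 → slack +0.450/-0.450; half-tol=0.450, Σhalf²=0.202500
  +B: nom +23.600 → Σnom=62.920; wc +0.175/-0.175 → slack +0.625/-0.625; half-tol=0.175, Σhalf²=0.233125
  -C: nom -14.000 → Σnom=48.920; wc +0.315/-0.315 → slack +0.940/-0.940; half-tol=0.315, Σhalf²=0.332350
  +D: nom +29.200 → Σnom=78.120; wc +0.030/-0.030 → slack +0.970/-0.970; half-tol=0.030, Σhalf²=0.333250
  +E: nom +7.000 → Σnom=85.120; wc +0.080/-0.390 → slack +1.050/-1.360; half-tol=0.235, Σhalf²=0.388475
  +F: nom +2.600 → Σnom=87.720; wc +0.240/-0.430 → slack +1.290/-1.790; half-tol=0.335, Σhalf²=0.500700
  +G: nom +3.500 → Σnom=91.220; wc +0.068/-0.470 → slack +1.358/-2.260; half-tol=0.269, Σhalf²=0.573061
  +H: nom +3.400 → Σnom=94.620; wc +0.077/-0.077 → slack +1.435/-2.337; half-tol=0.077, Σhalf²=0.578990
  +I: nom +14.400 → Σnom=109.020; wc +0.195/-0.195 → slack +1.630/-2.532; half-tol=0.195, Σhalf²=0.617015
Nominal = 109.020. Worst-case = [109.020 - 2.532, 109.020 + 1.630] = [106.488, 110.650]. RSS = √0.617015 = 0.786.

nominal=109.020 wc=[106.488,110.650] rss=0.786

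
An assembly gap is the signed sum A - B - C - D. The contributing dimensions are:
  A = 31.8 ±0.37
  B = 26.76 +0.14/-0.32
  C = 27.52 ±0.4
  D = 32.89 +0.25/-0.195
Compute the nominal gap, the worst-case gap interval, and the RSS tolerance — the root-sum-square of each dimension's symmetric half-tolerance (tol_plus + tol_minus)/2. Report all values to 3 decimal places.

nominal=-55.370 wc=[-56.530,-54.085] rss=0.632

Stack each dimension's contribution:
  +A: nom +31.800 → Σnom=31.800; wc +0.370/-0.370 → slack +0.370/-0.370; half-tol=0.370, Σhalf²=0.136900
  -B: nom -26.760 → Σnom=5.040; wc +0.320/-0.140 → slack +0.690/-0.510; half-tol=0.230, Σhalf²=0.189800
  -C: nom -27.520 → Σnom=-22.480; wc +0.400/-0.400 → slack +1.090/-0.910; half-tol=0.400, Σhalf²=0.349800
  -D: nom -32.890 → Σnom=-55.370; wc +0.195/-0.250 → slack +1.285/-1.160; half-tol=0.223, Σhalf²=0.399306
Nominal = -55.370. Worst-case = [-55.370 - 1.160, -55.370 + 1.285] = [-56.530, -54.085]. RSS = √0.399306 = 0.632.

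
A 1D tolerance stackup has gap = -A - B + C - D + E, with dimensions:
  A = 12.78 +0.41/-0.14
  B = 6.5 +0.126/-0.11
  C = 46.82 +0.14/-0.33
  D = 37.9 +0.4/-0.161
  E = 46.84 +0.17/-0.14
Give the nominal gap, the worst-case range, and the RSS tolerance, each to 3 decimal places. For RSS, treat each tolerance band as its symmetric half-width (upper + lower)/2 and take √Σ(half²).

nominal=36.480 wc=[35.074,37.201] rss=0.497

Stack each dimension's contribution:
  -A: nom -12.780 → Σnom=-12.780; wc +0.140/-0.410 → slack +0.140/-0.410; half-tol=0.275, Σhalf²=0.075625
  -B: nom -6.500 → Σnom=-19.280; wc +0.110/-0.126 → slack +0.250/-0.536; half-tol=0.118, Σhalf²=0.089549
  +C: nom +46.820 → Σnom=27.540; wc +0.140/-0.330 → slack +0.390/-0.866; half-tol=0.235, Σhalf²=0.144774
  -D: nom -37.900 → Σnom=-10.360; wc +0.161/-0.400 → slack +0.551/-1.266; half-tol=0.281, Σhalf²=0.223454
  +E: nom +46.840 → Σnom=36.480; wc +0.170/-0.140 → slack +0.721/-1.406; half-tol=0.155, Σhalf²=0.247479
Nominal = 36.480. Worst-case = [36.480 - 1.406, 36.480 + 0.721] = [35.074, 37.201]. RSS = √0.247479 = 0.497.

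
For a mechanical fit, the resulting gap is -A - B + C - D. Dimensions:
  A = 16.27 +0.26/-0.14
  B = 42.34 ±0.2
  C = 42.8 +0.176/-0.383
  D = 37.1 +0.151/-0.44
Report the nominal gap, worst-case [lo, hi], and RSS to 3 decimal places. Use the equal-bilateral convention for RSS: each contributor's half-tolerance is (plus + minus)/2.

nominal=-52.910 wc=[-53.904,-51.954] rss=0.495

Stack each dimension's contribution:
  -A: nom -16.270 → Σnom=-16.270; wc +0.140/-0.260 → slack +0.140/-0.260; half-tol=0.200, Σhalf²=0.040000
  -B: nom -42.340 → Σnom=-58.610; wc +0.200/-0.200 → slack +0.340/-0.460; half-tol=0.200, Σhalf²=0.080000
  +C: nom +42.800 → Σnom=-15.810; wc +0.176/-0.383 → slack +0.516/-0.843; half-tol=0.279, Σhalf²=0.158120
  -D: nom -37.100 → Σnom=-52.910; wc +0.440/-0.151 → slack +0.956/-0.994; half-tol=0.295, Σhalf²=0.245441
Nominal = -52.910. Worst-case = [-52.910 - 0.994, -52.910 + 0.956] = [-53.904, -51.954]. RSS = √0.245441 = 0.495.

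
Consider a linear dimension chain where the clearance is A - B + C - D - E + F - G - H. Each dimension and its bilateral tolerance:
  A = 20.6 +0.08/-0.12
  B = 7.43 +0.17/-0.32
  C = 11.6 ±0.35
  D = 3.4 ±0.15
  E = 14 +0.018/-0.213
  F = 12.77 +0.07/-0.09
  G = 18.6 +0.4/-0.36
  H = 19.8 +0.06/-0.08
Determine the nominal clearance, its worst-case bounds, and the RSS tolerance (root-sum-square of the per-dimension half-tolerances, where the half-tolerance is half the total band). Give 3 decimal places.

Stack each dimension's contribution:
  +A: nom +20.600 → Σnom=20.600; wc +0.080/-0.120 → slack +0.080/-0.120; half-tol=0.100, Σhalf²=0.010000
  -B: nom -7.430 → Σnom=13.170; wc +0.320/-0.170 → slack +0.400/-0.290; half-tol=0.245, Σhalf²=0.070025
  +C: nom +11.600 → Σnom=24.770; wc +0.350/-0.350 → slack +0.750/-0.640; half-tol=0.350, Σhalf²=0.192525
  -D: nom -3.400 → Σnom=21.370; wc +0.150/-0.150 → slack +0.900/-0.790; half-tol=0.150, Σhalf²=0.215025
  -E: nom -14.000 → Σnom=7.370; wc +0.213/-0.018 → slack +1.113/-0.808; half-tol=0.115, Σhalf²=0.228365
  +F: nom +12.770 → Σnom=20.140; wc +0.070/-0.090 → slack +1.183/-0.898; half-tol=0.080, Σhalf²=0.234765
  -G: nom -18.600 → Σnom=1.540; wc +0.360/-0.400 → slack +1.543/-1.298; half-tol=0.380, Σhalf²=0.379165
  -H: nom -19.800 → Σnom=-18.260; wc +0.080/-0.060 → slack +1.623/-1.358; half-tol=0.070, Σhalf²=0.384065
Nominal = -18.260. Worst-case = [-18.260 - 1.358, -18.260 + 1.623] = [-19.618, -16.637]. RSS = √0.384065 = 0.620.

nominal=-18.260 wc=[-19.618,-16.637] rss=0.620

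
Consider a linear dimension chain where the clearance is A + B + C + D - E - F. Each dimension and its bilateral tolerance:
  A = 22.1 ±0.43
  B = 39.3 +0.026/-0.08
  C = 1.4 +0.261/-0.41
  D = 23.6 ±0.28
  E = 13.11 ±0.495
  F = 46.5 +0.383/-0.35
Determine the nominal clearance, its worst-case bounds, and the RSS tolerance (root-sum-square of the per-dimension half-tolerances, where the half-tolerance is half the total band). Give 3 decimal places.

nominal=26.790 wc=[24.712,28.632] rss=0.871

Stack each dimension's contribution:
  +A: nom +22.100 → Σnom=22.100; wc +0.430/-0.430 → slack +0.430/-0.430; half-tol=0.430, Σhalf²=0.184900
  +B: nom +39.300 → Σnom=61.400; wc +0.026/-0.080 → slack +0.456/-0.510; half-tol=0.053, Σhalf²=0.187709
  +C: nom +1.400 → Σnom=62.800; wc +0.261/-0.410 → slack +0.717/-0.920; half-tol=0.336, Σhalf²=0.300269
  +D: nom +23.600 → Σnom=86.400; wc +0.280/-0.280 → slack +0.997/-1.200; half-tol=0.280, Σhalf²=0.378669
  -E: nom -13.110 → Σnom=73.290; wc +0.495/-0.495 → slack +1.492/-1.695; half-tol=0.495, Σhalf²=0.623694
  -F: nom -46.500 → Σnom=26.790; wc +0.350/-0.383 → slack +1.842/-2.078; half-tol=0.366, Σhalf²=0.758016
Nominal = 26.790. Worst-case = [26.790 - 2.078, 26.790 + 1.842] = [24.712, 28.632]. RSS = √0.758016 = 0.871.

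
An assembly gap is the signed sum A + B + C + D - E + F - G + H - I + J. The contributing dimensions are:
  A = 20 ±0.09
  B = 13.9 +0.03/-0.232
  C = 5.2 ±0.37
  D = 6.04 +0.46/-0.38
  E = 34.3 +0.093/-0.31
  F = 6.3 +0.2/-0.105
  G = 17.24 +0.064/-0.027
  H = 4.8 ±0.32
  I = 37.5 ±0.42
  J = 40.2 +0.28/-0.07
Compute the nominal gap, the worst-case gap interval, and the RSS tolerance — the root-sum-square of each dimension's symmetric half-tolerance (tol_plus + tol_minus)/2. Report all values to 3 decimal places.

nominal=7.400 wc=[5.256,9.907] rss=0.845

Stack each dimension's contribution:
  +A: nom +20.000 → Σnom=20.000; wc +0.090/-0.090 → slack +0.090/-0.090; half-tol=0.090, Σhalf²=0.008100
  +B: nom +13.900 → Σnom=33.900; wc +0.030/-0.232 → slack +0.120/-0.322; half-tol=0.131, Σhalf²=0.025261
  +C: nom +5.200 → Σnom=39.100; wc +0.370/-0.370 → slack +0.490/-0.692; half-tol=0.370, Σhalf²=0.162161
  +D: nom +6.040 → Σnom=45.140; wc +0.460/-0.380 → slack +0.950/-1.072; half-tol=0.420, Σhalf²=0.338561
  -E: nom -34.300 → Σnom=10.840; wc +0.310/-0.093 → slack +1.260/-1.165; half-tol=0.202, Σhalf²=0.379163
  +F: nom +6.300 → Σnom=17.140; wc +0.200/-0.105 → slack +1.460/-1.270; half-tol=0.152, Σhalf²=0.402419
  -G: nom -17.240 → Σnom=-0.100; wc +0.027/-0.064 → slack +1.487/-1.334; half-tol=0.045, Σhalf²=0.404490
  +H: nom +4.800 → Σnom=4.700; wc +0.320/-0.320 → slack +1.807/-1.654; half-tol=0.320, Σhalf²=0.506890
  -I: nom -37.500 → Σnom=-32.800; wc +0.420/-0.420 → slack +2.227/-2.074; half-tol=0.420, Σhalf²=0.683290
  +J: nom +40.200 → Σnom=7.400; wc +0.280/-0.070 → slack +2.507/-2.144; half-tol=0.175, Σhalf²=0.713915
Nominal = 7.400. Worst-case = [7.400 - 2.144, 7.400 + 2.507] = [5.256, 9.907]. RSS = √0.713915 = 0.845.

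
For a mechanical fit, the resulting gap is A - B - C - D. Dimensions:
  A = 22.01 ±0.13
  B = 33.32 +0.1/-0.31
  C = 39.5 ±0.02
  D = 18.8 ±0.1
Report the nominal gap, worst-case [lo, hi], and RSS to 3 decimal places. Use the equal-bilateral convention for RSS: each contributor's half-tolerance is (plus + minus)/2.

nominal=-69.610 wc=[-69.960,-69.050] rss=0.263

Stack each dimension's contribution:
  +A: nom +22.010 → Σnom=22.010; wc +0.130/-0.130 → slack +0.130/-0.130; half-tol=0.130, Σhalf²=0.016900
  -B: nom -33.320 → Σnom=-11.310; wc +0.310/-0.100 → slack +0.440/-0.230; half-tol=0.205, Σhalf²=0.058925
  -C: nom -39.500 → Σnom=-50.810; wc +0.020/-0.020 → slack +0.460/-0.250; half-tol=0.020, Σhalf²=0.059325
  -D: nom -18.800 → Σnom=-69.610; wc +0.100/-0.100 → slack +0.560/-0.350; half-tol=0.100, Σhalf²=0.069325
Nominal = -69.610. Worst-case = [-69.610 - 0.350, -69.610 + 0.560] = [-69.960, -69.050]. RSS = √0.069325 = 0.263.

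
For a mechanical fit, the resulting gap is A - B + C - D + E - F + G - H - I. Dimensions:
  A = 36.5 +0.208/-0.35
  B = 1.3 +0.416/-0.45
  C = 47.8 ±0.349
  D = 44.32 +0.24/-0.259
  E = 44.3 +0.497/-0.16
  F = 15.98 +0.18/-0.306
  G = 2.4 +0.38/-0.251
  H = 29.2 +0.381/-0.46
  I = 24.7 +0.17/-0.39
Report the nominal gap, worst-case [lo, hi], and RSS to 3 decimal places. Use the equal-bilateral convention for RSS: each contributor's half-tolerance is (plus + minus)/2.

Stack each dimension's contribution:
  +A: nom +36.500 → Σnom=36.500; wc +0.208/-0.350 → slack +0.208/-0.350; half-tol=0.279, Σhalf²=0.077841
  -B: nom -1.300 → Σnom=35.200; wc +0.450/-0.416 → slack +0.658/-0.766; half-tol=0.433, Σhalf²=0.265330
  +C: nom +47.800 → Σnom=83.000; wc +0.349/-0.349 → slack +1.007/-1.115; half-tol=0.349, Σhalf²=0.387131
  -D: nom -44.320 → Σnom=38.680; wc +0.259/-0.240 → slack +1.266/-1.355; half-tol=0.249, Σhalf²=0.449381
  +E: nom +44.300 → Σnom=82.980; wc +0.497/-0.160 → slack +1.763/-1.515; half-tol=0.329, Σhalf²=0.557293
  -F: nom -15.980 → Σnom=67.000; wc +0.306/-0.180 → slack +2.069/-1.695; half-tol=0.243, Σhalf²=0.616343
  +G: nom +2.400 → Σnom=69.400; wc +0.380/-0.251 → slack +2.449/-1.946; half-tol=0.316, Σhalf²=0.715883
  -H: nom -29.200 → Σnom=40.200; wc +0.460/-0.381 → slack +2.909/-2.327; half-tol=0.420, Σhalf²=0.892703
  -I: nom -24.700 → Σnom=15.500; wc +0.390/-0.170 → slack +3.299/-2.497; half-tol=0.280, Σhalf²=0.971103
Nominal = 15.500. Worst-case = [15.500 - 2.497, 15.500 + 3.299] = [13.003, 18.799]. RSS = √0.971103 = 0.985.

nominal=15.500 wc=[13.003,18.799] rss=0.985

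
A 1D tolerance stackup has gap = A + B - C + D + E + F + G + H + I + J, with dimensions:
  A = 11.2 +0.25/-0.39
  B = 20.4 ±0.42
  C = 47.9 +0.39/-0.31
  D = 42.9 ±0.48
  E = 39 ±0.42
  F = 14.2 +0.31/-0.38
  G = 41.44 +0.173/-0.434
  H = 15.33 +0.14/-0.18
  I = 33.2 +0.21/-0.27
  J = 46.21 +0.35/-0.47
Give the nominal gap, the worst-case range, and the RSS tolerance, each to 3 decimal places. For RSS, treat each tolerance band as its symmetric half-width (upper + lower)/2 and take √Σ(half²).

nominal=215.980 wc=[212.146,219.043] rss=1.127

Stack each dimension's contribution:
  +A: nom +11.200 → Σnom=11.200; wc +0.250/-0.390 → slack +0.250/-0.390; half-tol=0.320, Σhalf²=0.102400
  +B: nom +20.400 → Σnom=31.600; wc +0.420/-0.420 → slack +0.670/-0.810; half-tol=0.420, Σhalf²=0.278800
  -C: nom -47.900 → Σnom=-16.300; wc +0.310/-0.390 → slack +0.980/-1.200; half-tol=0.350, Σhalf²=0.401300
  +D: nom +42.900 → Σnom=26.600; wc +0.480/-0.480 → slack +1.460/-1.680; half-tol=0.480, Σhalf²=0.631700
  +E: nom +39.000 → Σnom=65.600; wc +0.420/-0.420 → slack +1.880/-2.100; half-tol=0.420, Σhalf²=0.808100
  +F: nom +14.200 → Σnom=79.800; wc +0.310/-0.380 → slack +2.190/-2.480; half-tol=0.345, Σhalf²=0.927125
  +G: nom +41.440 → Σnom=121.240; wc +0.173/-0.434 → slack +2.363/-2.914; half-tol=0.303, Σhalf²=1.019237
  +H: nom +15.330 → Σnom=136.570; wc +0.140/-0.180 → slack +2.503/-3.094; half-tol=0.160, Σhalf²=1.044837
  +I: nom +33.200 → Σnom=169.770; wc +0.210/-0.270 → slack +2.713/-3.364; half-tol=0.240, Σhalf²=1.102437
  +J: nom +46.210 → Σnom=215.980; wc +0.350/-0.470 → slack +3.063/-3.834; half-tol=0.410, Σhalf²=1.270537
Nominal = 215.980. Worst-case = [215.980 - 3.834, 215.980 + 3.063] = [212.146, 219.043]. RSS = √1.270537 = 1.127.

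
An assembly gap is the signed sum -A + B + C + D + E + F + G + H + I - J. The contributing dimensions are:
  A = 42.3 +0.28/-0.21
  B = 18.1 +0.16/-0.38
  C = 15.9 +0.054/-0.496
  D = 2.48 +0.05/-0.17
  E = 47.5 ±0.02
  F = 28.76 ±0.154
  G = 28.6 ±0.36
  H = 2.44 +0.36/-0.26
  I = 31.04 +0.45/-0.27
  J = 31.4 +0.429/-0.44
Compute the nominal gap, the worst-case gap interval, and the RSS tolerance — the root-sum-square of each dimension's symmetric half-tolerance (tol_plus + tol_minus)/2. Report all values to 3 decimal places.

nominal=101.120 wc=[98.301,103.378] rss=0.888

Stack each dimension's contribution:
  -A: nom -42.300 → Σnom=-42.300; wc +0.210/-0.280 → slack +0.210/-0.280; half-tol=0.245, Σhalf²=0.060025
  +B: nom +18.100 → Σnom=-24.200; wc +0.160/-0.380 → slack +0.370/-0.660; half-tol=0.270, Σhalf²=0.132925
  +C: nom +15.900 → Σnom=-8.300; wc +0.054/-0.496 → slack +0.424/-1.156; half-tol=0.275, Σhalf²=0.208550
  +D: nom +2.480 → Σnom=-5.820; wc +0.050/-0.170 → slack +0.474/-1.326; half-tol=0.110, Σhalf²=0.220650
  +E: nom +47.500 → Σnom=41.680; wc +0.020/-0.020 → slack +0.494/-1.346; half-tol=0.020, Σhalf²=0.221050
  +F: nom +28.760 → Σnom=70.440; wc +0.154/-0.154 → slack +0.648/-1.500; half-tol=0.154, Σhalf²=0.244766
  +G: nom +28.600 → Σnom=99.040; wc +0.360/-0.360 → slack +1.008/-1.860; half-tol=0.360, Σhalf²=0.374366
  +H: nom +2.440 → Σnom=101.480; wc +0.360/-0.260 → slack +1.368/-2.120; half-tol=0.310, Σhalf²=0.470466
  +I: nom +31.040 → Σnom=132.520; wc +0.450/-0.270 → slack +1.818/-2.390; half-tol=0.360, Σhalf²=0.600066
  -J: nom -31.400 → Σnom=101.120; wc +0.440/-0.429 → slack +2.258/-2.819; half-tol=0.434, Σhalf²=0.788856
Nominal = 101.120. Worst-case = [101.120 - 2.819, 101.120 + 2.258] = [98.301, 103.378]. RSS = √0.788856 = 0.888.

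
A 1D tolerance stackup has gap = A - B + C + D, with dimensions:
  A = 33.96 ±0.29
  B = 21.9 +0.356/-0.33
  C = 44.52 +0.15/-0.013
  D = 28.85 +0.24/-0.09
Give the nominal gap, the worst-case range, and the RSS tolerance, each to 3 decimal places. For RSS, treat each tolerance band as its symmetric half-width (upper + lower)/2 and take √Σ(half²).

Stack each dimension's contribution:
  +A: nom +33.960 → Σnom=33.960; wc +0.290/-0.290 → slack +0.290/-0.290; half-tol=0.290, Σhalf²=0.084100
  -B: nom -21.900 → Σnom=12.060; wc +0.330/-0.356 → slack +0.620/-0.646; half-tol=0.343, Σhalf²=0.201749
  +C: nom +44.520 → Σnom=56.580; wc +0.150/-0.013 → slack +0.770/-0.659; half-tol=0.082, Σhalf²=0.208391
  +D: nom +28.850 → Σnom=85.430; wc +0.240/-0.090 → slack +1.010/-0.749; half-tol=0.165, Σhalf²=0.235616
Nominal = 85.430. Worst-case = [85.430 - 0.749, 85.430 + 1.010] = [84.681, 86.440]. RSS = √0.235616 = 0.485.

nominal=85.430 wc=[84.681,86.440] rss=0.485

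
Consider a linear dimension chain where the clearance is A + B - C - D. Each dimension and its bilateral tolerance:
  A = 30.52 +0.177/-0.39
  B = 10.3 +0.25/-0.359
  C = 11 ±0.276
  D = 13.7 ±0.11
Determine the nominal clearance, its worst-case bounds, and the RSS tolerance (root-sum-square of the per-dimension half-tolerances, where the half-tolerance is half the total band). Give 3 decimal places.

nominal=16.120 wc=[14.985,16.933] rss=0.511

Stack each dimension's contribution:
  +A: nom +30.520 → Σnom=30.520; wc +0.177/-0.390 → slack +0.177/-0.390; half-tol=0.283, Σhalf²=0.080372
  +B: nom +10.300 → Σnom=40.820; wc +0.250/-0.359 → slack +0.427/-0.749; half-tol=0.304, Σhalf²=0.173092
  -C: nom -11.000 → Σnom=29.820; wc +0.276/-0.276 → slack +0.703/-1.025; half-tol=0.276, Σhalf²=0.249269
  -D: nom -13.700 → Σnom=16.120; wc +0.110/-0.110 → slack +0.813/-1.135; half-tol=0.110, Σhalf²=0.261369
Nominal = 16.120. Worst-case = [16.120 - 1.135, 16.120 + 0.813] = [14.985, 16.933]. RSS = √0.261369 = 0.511.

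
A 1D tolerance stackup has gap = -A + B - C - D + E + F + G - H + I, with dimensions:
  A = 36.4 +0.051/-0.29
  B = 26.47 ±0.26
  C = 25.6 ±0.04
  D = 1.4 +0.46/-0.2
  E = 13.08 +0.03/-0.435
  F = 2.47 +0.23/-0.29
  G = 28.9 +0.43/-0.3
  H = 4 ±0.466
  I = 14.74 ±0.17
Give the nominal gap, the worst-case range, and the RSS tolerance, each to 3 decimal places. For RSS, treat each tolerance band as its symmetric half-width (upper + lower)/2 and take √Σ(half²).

nominal=18.260 wc=[15.788,20.376] rss=0.841

Stack each dimension's contribution:
  -A: nom -36.400 → Σnom=-36.400; wc +0.290/-0.051 → slack +0.290/-0.051; half-tol=0.170, Σhalf²=0.029070
  +B: nom +26.470 → Σnom=-9.930; wc +0.260/-0.260 → slack +0.550/-0.311; half-tol=0.260, Σhalf²=0.096670
  -C: nom -25.600 → Σnom=-35.530; wc +0.040/-0.040 → slack +0.590/-0.351; half-tol=0.040, Σhalf²=0.098270
  -D: nom -1.400 → Σnom=-36.930; wc +0.200/-0.460 → slack +0.790/-0.811; half-tol=0.330, Σhalf²=0.207170
  +E: nom +13.080 → Σnom=-23.850; wc +0.030/-0.435 → slack +0.820/-1.246; half-tol=0.232, Σhalf²=0.261226
  +F: nom +2.470 → Σnom=-21.380; wc +0.230/-0.290 → slack +1.050/-1.536; half-tol=0.260, Σhalf²=0.328826
  +G: nom +28.900 → Σnom=7.520; wc +0.430/-0.300 → slack +1.480/-1.836; half-tol=0.365, Σhalf²=0.462051
  -H: nom -4.000 → Σnom=3.520; wc +0.466/-0.466 → slack +1.946/-2.302; half-tol=0.466, Σhalf²=0.679207
  +I: nom +14.740 → Σnom=18.260; wc +0.170/-0.170 → slack +2.116/-2.472; half-tol=0.170, Σhalf²=0.708108
Nominal = 18.260. Worst-case = [18.260 - 2.472, 18.260 + 2.116] = [15.788, 20.376]. RSS = √0.708108 = 0.841.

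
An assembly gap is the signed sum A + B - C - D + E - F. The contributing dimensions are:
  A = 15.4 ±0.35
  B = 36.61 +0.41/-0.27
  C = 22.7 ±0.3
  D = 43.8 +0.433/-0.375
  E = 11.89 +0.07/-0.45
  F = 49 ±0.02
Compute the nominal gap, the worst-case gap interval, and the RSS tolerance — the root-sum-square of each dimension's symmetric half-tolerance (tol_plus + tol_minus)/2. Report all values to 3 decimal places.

Stack each dimension's contribution:
  +A: nom +15.400 → Σnom=15.400; wc +0.350/-0.350 → slack +0.350/-0.350; half-tol=0.350, Σhalf²=0.122500
  +B: nom +36.610 → Σnom=52.010; wc +0.410/-0.270 → slack +0.760/-0.620; half-tol=0.340, Σhalf²=0.238100
  -C: nom -22.700 → Σnom=29.310; wc +0.300/-0.300 → slack +1.060/-0.920; half-tol=0.300, Σhalf²=0.328100
  -D: nom -43.800 → Σnom=-14.490; wc +0.375/-0.433 → slack +1.435/-1.353; half-tol=0.404, Σhalf²=0.491316
  +E: nom +11.890 → Σnom=-2.600; wc +0.070/-0.450 → slack +1.505/-1.803; half-tol=0.260, Σhalf²=0.558916
  -F: nom -49.000 → Σnom=-51.600; wc +0.020/-0.020 → slack +1.525/-1.823; half-tol=0.020, Σhalf²=0.559316
Nominal = -51.600. Worst-case = [-51.600 - 1.823, -51.600 + 1.525] = [-53.423, -50.075]. RSS = √0.559316 = 0.748.

nominal=-51.600 wc=[-53.423,-50.075] rss=0.748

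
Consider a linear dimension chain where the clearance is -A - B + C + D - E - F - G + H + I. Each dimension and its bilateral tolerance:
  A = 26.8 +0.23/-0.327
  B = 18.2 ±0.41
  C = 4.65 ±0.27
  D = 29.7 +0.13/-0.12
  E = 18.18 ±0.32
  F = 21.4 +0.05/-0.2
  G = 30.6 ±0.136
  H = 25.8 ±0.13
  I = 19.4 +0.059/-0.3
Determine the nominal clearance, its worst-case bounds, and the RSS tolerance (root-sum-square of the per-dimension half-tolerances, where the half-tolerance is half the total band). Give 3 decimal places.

nominal=-35.630 wc=[-37.596,-33.648] rss=0.721

Stack each dimension's contribution:
  -A: nom -26.800 → Σnom=-26.800; wc +0.327/-0.230 → slack +0.327/-0.230; half-tol=0.279, Σhalf²=0.077562
  -B: nom -18.200 → Σnom=-45.000; wc +0.410/-0.410 → slack +0.737/-0.640; half-tol=0.410, Σhalf²=0.245662
  +C: nom +4.650 → Σnom=-40.350; wc +0.270/-0.270 → slack +1.007/-0.910; half-tol=0.270, Σhalf²=0.318562
  +D: nom +29.700 → Σnom=-10.650; wc +0.130/-0.120 → slack +1.137/-1.030; half-tol=0.125, Σhalf²=0.334187
  -E: nom -18.180 → Σnom=-28.830; wc +0.320/-0.320 → slack +1.457/-1.350; half-tol=0.320, Σhalf²=0.436587
  -F: nom -21.400 → Σnom=-50.230; wc +0.200/-0.050 → slack +1.657/-1.400; half-tol=0.125, Σhalf²=0.452212
  -G: nom -30.600 → Σnom=-80.830; wc +0.136/-0.136 → slack +1.793/-1.536; half-tol=0.136, Σhalf²=0.470708
  +H: nom +25.800 → Σnom=-55.030; wc +0.130/-0.130 → slack +1.923/-1.666; half-tol=0.130, Σhalf²=0.487608
  +I: nom +19.400 → Σnom=-35.630; wc +0.059/-0.300 → slack +1.982/-1.966; half-tol=0.179, Σhalf²=0.519829
Nominal = -35.630. Worst-case = [-35.630 - 1.966, -35.630 + 1.982] = [-37.596, -33.648]. RSS = √0.519829 = 0.721.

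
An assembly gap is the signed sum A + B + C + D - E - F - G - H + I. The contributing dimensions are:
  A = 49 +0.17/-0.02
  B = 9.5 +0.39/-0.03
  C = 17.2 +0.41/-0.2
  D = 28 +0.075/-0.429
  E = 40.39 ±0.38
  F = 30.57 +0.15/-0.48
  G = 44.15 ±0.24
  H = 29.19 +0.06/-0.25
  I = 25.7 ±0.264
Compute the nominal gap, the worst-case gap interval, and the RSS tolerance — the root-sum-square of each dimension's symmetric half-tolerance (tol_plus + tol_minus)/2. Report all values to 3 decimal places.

nominal=-14.900 wc=[-16.673,-12.241] rss=0.778

Stack each dimension's contribution:
  +A: nom +49.000 → Σnom=49.000; wc +0.170/-0.020 → slack +0.170/-0.020; half-tol=0.095, Σhalf²=0.009025
  +B: nom +9.500 → Σnom=58.500; wc +0.390/-0.030 → slack +0.560/-0.050; half-tol=0.210, Σhalf²=0.053125
  +C: nom +17.200 → Σnom=75.700; wc +0.410/-0.200 → slack +0.970/-0.250; half-tol=0.305, Σhalf²=0.146150
  +D: nom +28.000 → Σnom=103.700; wc +0.075/-0.429 → slack +1.045/-0.679; half-tol=0.252, Σhalf²=0.209654
  -E: nom -40.390 → Σnom=63.310; wc +0.380/-0.380 → slack +1.425/-1.059; half-tol=0.380, Σhalf²=0.354054
  -F: nom -30.570 → Σnom=32.740; wc +0.480/-0.150 → slack +1.905/-1.209; half-tol=0.315, Σhalf²=0.453279
  -G: nom -44.150 → Σnom=-11.410; wc +0.240/-0.240 → slack +2.145/-1.449; half-tol=0.240, Σhalf²=0.510879
  -H: nom -29.190 → Σnom=-40.600; wc +0.250/-0.060 → slack +2.395/-1.509; half-tol=0.155, Σhalf²=0.534904
  +I: nom +25.700 → Σnom=-14.900; wc +0.264/-0.264 → slack +2.659/-1.773; half-tol=0.264, Σhalf²=0.604600
Nominal = -14.900. Worst-case = [-14.900 - 1.773, -14.900 + 2.659] = [-16.673, -12.241]. RSS = √0.604600 = 0.778.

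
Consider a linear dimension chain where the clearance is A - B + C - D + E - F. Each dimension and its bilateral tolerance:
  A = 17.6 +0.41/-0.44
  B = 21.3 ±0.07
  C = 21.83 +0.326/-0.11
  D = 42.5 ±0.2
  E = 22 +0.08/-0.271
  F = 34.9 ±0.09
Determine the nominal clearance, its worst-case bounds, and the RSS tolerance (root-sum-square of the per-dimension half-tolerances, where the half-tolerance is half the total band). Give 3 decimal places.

Stack each dimension's contribution:
  +A: nom +17.600 → Σnom=17.600; wc +0.410/-0.440 → slack +0.410/-0.440; half-tol=0.425, Σhalf²=0.180625
  -B: nom -21.300 → Σnom=-3.700; wc +0.070/-0.070 → slack +0.480/-0.510; half-tol=0.070, Σhalf²=0.185525
  +C: nom +21.830 → Σnom=18.130; wc +0.326/-0.110 → slack +0.806/-0.620; half-tol=0.218, Σhalf²=0.233049
  -D: nom -42.500 → Σnom=-24.370; wc +0.200/-0.200 → slack +1.006/-0.820; half-tol=0.200, Σhalf²=0.273049
  +E: nom +22.000 → Σnom=-2.370; wc +0.080/-0.271 → slack +1.086/-1.091; half-tol=0.176, Σhalf²=0.303849
  -F: nom -34.900 → Σnom=-37.270; wc +0.090/-0.090 → slack +1.176/-1.181; half-tol=0.090, Σhalf²=0.311949
Nominal = -37.270. Worst-case = [-37.270 - 1.181, -37.270 + 1.176] = [-38.451, -36.094]. RSS = √0.311949 = 0.559.

nominal=-37.270 wc=[-38.451,-36.094] rss=0.559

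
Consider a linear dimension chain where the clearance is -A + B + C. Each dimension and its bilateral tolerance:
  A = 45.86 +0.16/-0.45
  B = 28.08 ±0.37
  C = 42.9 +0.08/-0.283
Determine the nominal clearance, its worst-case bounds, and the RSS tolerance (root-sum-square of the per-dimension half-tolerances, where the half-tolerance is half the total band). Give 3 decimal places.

nominal=25.120 wc=[24.307,26.020] rss=0.513

Stack each dimension's contribution:
  -A: nom -45.860 → Σnom=-45.860; wc +0.450/-0.160 → slack +0.450/-0.160; half-tol=0.305, Σhalf²=0.093025
  +B: nom +28.080 → Σnom=-17.780; wc +0.370/-0.370 → slack +0.820/-0.530; half-tol=0.370, Σhalf²=0.229925
  +C: nom +42.900 → Σnom=25.120; wc +0.080/-0.283 → slack +0.900/-0.813; half-tol=0.181, Σhalf²=0.262867
Nominal = 25.120. Worst-case = [25.120 - 0.813, 25.120 + 0.900] = [24.307, 26.020]. RSS = √0.262867 = 0.513.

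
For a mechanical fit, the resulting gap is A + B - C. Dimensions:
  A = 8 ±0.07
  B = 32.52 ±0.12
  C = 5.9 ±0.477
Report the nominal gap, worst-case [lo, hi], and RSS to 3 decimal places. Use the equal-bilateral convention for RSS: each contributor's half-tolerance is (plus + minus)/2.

Stack each dimension's contribution:
  +A: nom +8.000 → Σnom=8.000; wc +0.070/-0.070 → slack +0.070/-0.070; half-tol=0.070, Σhalf²=0.004900
  +B: nom +32.520 → Σnom=40.520; wc +0.120/-0.120 → slack +0.190/-0.190; half-tol=0.120, Σhalf²=0.019300
  -C: nom -5.900 → Σnom=34.620; wc +0.477/-0.477 → slack +0.667/-0.667; half-tol=0.477, Σhalf²=0.246829
Nominal = 34.620. Worst-case = [34.620 - 0.667, 34.620 + 0.667] = [33.953, 35.287]. RSS = √0.246829 = 0.497.

nominal=34.620 wc=[33.953,35.287] rss=0.497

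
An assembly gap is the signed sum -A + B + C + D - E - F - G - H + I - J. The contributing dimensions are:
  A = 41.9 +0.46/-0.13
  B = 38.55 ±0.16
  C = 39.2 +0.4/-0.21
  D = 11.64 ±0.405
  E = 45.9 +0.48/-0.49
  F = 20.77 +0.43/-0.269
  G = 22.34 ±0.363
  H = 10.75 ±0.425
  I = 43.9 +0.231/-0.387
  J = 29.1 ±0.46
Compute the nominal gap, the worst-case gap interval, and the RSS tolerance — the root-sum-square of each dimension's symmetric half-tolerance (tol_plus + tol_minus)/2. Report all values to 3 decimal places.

nominal=-37.470 wc=[-41.250,-34.137] rss=1.160

Stack each dimension's contribution:
  -A: nom -41.900 → Σnom=-41.900; wc +0.130/-0.460 → slack +0.130/-0.460; half-tol=0.295, Σhalf²=0.087025
  +B: nom +38.550 → Σnom=-3.350; wc +0.160/-0.160 → slack +0.290/-0.620; half-tol=0.160, Σhalf²=0.112625
  +C: nom +39.200 → Σnom=35.850; wc +0.400/-0.210 → slack +0.690/-0.830; half-tol=0.305, Σhalf²=0.205650
  +D: nom +11.640 → Σnom=47.490; wc +0.405/-0.405 → slack +1.095/-1.235; half-tol=0.405, Σhalf²=0.369675
  -E: nom -45.900 → Σnom=1.590; wc +0.490/-0.480 → slack +1.585/-1.715; half-tol=0.485, Σhalf²=0.604900
  -F: nom -20.770 → Σnom=-19.180; wc +0.269/-0.430 → slack +1.854/-2.145; half-tol=0.350, Σhalf²=0.727050
  -G: nom -22.340 → Σnom=-41.520; wc +0.363/-0.363 → slack +2.217/-2.508; half-tol=0.363, Σhalf²=0.858819
  -H: nom -10.750 → Σnom=-52.270; wc +0.425/-0.425 → slack +2.642/-2.933; half-tol=0.425, Σhalf²=1.039444
  +I: nom +43.900 → Σnom=-8.370; wc +0.231/-0.387 → slack +2.873/-3.320; half-tol=0.309, Σhalf²=1.134925
  -J: nom -29.100 → Σnom=-37.470; wc +0.460/-0.460 → slack +3.333/-3.780; half-tol=0.460, Σhalf²=1.346525
Nominal = -37.470. Worst-case = [-37.470 - 3.780, -37.470 + 3.333] = [-41.250, -34.137]. RSS = √1.346525 = 1.160.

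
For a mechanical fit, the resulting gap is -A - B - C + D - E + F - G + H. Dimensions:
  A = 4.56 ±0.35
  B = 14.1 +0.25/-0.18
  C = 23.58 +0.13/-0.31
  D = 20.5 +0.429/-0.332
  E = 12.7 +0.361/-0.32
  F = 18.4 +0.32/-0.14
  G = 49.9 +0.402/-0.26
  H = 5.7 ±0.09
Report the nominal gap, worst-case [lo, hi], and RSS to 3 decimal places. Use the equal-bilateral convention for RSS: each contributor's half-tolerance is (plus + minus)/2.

nominal=-60.240 wc=[-62.295,-57.981] rss=0.805

Stack each dimension's contribution:
  -A: nom -4.560 → Σnom=-4.560; wc +0.350/-0.350 → slack +0.350/-0.350; half-tol=0.350, Σhalf²=0.122500
  -B: nom -14.100 → Σnom=-18.660; wc +0.180/-0.250 → slack +0.530/-0.600; half-tol=0.215, Σhalf²=0.168725
  -C: nom -23.580 → Σnom=-42.240; wc +0.310/-0.130 → slack +0.840/-0.730; half-tol=0.220, Σhalf²=0.217125
  +D: nom +20.500 → Σnom=-21.740; wc +0.429/-0.332 → slack +1.269/-1.062; half-tol=0.381, Σhalf²=0.361905
  -E: nom -12.700 → Σnom=-34.440; wc +0.320/-0.361 → slack +1.589/-1.423; half-tol=0.341, Σhalf²=0.477845
  +F: nom +18.400 → Σnom=-16.040; wc +0.320/-0.140 → slack +1.909/-1.563; half-tol=0.230, Σhalf²=0.530745
  -G: nom -49.900 → Σnom=-65.940; wc +0.260/-0.402 → slack +2.169/-1.965; half-tol=0.331, Σhalf²=0.640307
  +H: nom +5.700 → Σnom=-60.240; wc +0.090/-0.090 → slack +2.259/-2.055; half-tol=0.090, Σhalf²=0.648406
Nominal = -60.240. Worst-case = [-60.240 - 2.055, -60.240 + 2.259] = [-62.295, -57.981]. RSS = √0.648406 = 0.805.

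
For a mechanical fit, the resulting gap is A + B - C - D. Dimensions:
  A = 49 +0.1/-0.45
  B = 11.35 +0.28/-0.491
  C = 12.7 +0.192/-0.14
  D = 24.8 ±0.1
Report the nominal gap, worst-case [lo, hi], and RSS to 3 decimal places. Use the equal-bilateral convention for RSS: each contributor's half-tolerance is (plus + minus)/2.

nominal=22.850 wc=[21.617,23.470] rss=0.512

Stack each dimension's contribution:
  +A: nom +49.000 → Σnom=49.000; wc +0.100/-0.450 → slack +0.100/-0.450; half-tol=0.275, Σhalf²=0.075625
  +B: nom +11.350 → Σnom=60.350; wc +0.280/-0.491 → slack +0.380/-0.941; half-tol=0.386, Σhalf²=0.224235
  -C: nom -12.700 → Σnom=47.650; wc +0.140/-0.192 → slack +0.520/-1.133; half-tol=0.166, Σhalf²=0.251791
  -D: nom -24.800 → Σnom=22.850; wc +0.100/-0.100 → slack +0.620/-1.233; half-tol=0.100, Σhalf²=0.261791
Nominal = 22.850. Worst-case = [22.850 - 1.233, 22.850 + 0.620] = [21.617, 23.470]. RSS = √0.261791 = 0.512.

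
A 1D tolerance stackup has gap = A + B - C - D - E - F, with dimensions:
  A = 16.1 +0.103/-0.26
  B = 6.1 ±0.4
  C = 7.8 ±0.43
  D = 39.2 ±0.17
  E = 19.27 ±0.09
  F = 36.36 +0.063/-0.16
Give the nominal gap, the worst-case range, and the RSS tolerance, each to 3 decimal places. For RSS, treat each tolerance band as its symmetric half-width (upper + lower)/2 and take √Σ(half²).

Stack each dimension's contribution:
  +A: nom +16.100 → Σnom=16.100; wc +0.103/-0.260 → slack +0.103/-0.260; half-tol=0.181, Σhalf²=0.032942
  +B: nom +6.100 → Σnom=22.200; wc +0.400/-0.400 → slack +0.503/-0.660; half-tol=0.400, Σhalf²=0.192942
  -C: nom -7.800 → Σnom=14.400; wc +0.430/-0.430 → slack +0.933/-1.090; half-tol=0.430, Σhalf²=0.377842
  -D: nom -39.200 → Σnom=-24.800; wc +0.170/-0.170 → slack +1.103/-1.260; half-tol=0.170, Σhalf²=0.406742
  -E: nom -19.270 → Σnom=-44.070; wc +0.090/-0.090 → slack +1.193/-1.350; half-tol=0.090, Σhalf²=0.414842
  -F: nom -36.360 → Σnom=-80.430; wc +0.160/-0.063 → slack +1.353/-1.413; half-tol=0.112, Σhalf²=0.427275
Nominal = -80.430. Worst-case = [-80.430 - 1.413, -80.430 + 1.353] = [-81.843, -79.077]. RSS = √0.427275 = 0.654.

nominal=-80.430 wc=[-81.843,-79.077] rss=0.654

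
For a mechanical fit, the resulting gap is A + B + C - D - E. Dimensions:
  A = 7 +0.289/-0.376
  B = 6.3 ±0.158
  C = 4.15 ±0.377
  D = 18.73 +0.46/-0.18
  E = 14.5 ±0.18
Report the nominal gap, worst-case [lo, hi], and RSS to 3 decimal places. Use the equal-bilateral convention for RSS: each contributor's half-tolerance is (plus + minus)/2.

Stack each dimension's contribution:
  +A: nom +7.000 → Σnom=7.000; wc +0.289/-0.376 → slack +0.289/-0.376; half-tol=0.333, Σhalf²=0.110556
  +B: nom +6.300 → Σnom=13.300; wc +0.158/-0.158 → slack +0.447/-0.534; half-tol=0.158, Σhalf²=0.135520
  +C: nom +4.150 → Σnom=17.450; wc +0.377/-0.377 → slack +0.824/-0.911; half-tol=0.377, Σhalf²=0.277649
  -D: nom -18.730 → Σnom=-1.280; wc +0.180/-0.460 → slack +1.004/-1.371; half-tol=0.320, Σhalf²=0.380049
  -E: nom -14.500 → Σnom=-15.780; wc +0.180/-0.180 → slack +1.184/-1.551; half-tol=0.180, Σhalf²=0.412449
Nominal = -15.780. Worst-case = [-15.780 - 1.551, -15.780 + 1.184] = [-17.331, -14.596]. RSS = √0.412449 = 0.642.

nominal=-15.780 wc=[-17.331,-14.596] rss=0.642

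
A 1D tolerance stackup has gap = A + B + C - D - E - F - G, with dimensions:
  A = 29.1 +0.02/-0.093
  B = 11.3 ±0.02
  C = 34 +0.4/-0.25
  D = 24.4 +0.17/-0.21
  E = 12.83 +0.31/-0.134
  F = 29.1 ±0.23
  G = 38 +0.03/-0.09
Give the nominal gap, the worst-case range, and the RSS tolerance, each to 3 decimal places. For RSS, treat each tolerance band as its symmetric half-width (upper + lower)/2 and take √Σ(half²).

Stack each dimension's contribution:
  +A: nom +29.100 → Σnom=29.100; wc +0.020/-0.093 → slack +0.020/-0.093; half-tol=0.057, Σhalf²=0.003192
  +B: nom +11.300 → Σnom=40.400; wc +0.020/-0.020 → slack +0.040/-0.113; half-tol=0.020, Σhalf²=0.003592
  +C: nom +34.000 → Σnom=74.400; wc +0.400/-0.250 → slack +0.440/-0.363; half-tol=0.325, Σhalf²=0.109217
  -D: nom -24.400 → Σnom=50.000; wc +0.210/-0.170 → slack +0.650/-0.533; half-tol=0.190, Σhalf²=0.145317
  -E: nom -12.830 → Σnom=37.170; wc +0.134/-0.310 → slack +0.784/-0.843; half-tol=0.222, Σhalf²=0.194601
  -F: nom -29.100 → Σnom=8.070; wc +0.230/-0.230 → slack +1.014/-1.073; half-tol=0.230, Σhalf²=0.247501
  -G: nom -38.000 → Σnom=-29.930; wc +0.090/-0.030 → slack +1.104/-1.103; half-tol=0.060, Σhalf²=0.251101
Nominal = -29.930. Worst-case = [-29.930 - 1.103, -29.930 + 1.104] = [-31.033, -28.826]. RSS = √0.251101 = 0.501.

nominal=-29.930 wc=[-31.033,-28.826] rss=0.501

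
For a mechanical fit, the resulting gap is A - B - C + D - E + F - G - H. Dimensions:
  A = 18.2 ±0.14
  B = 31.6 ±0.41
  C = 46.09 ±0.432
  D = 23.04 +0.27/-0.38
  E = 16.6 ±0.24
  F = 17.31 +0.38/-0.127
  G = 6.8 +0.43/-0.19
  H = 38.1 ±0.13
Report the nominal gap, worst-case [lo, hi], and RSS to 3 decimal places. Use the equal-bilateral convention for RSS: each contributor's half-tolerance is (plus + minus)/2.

Stack each dimension's contribution:
  +A: nom +18.200 → Σnom=18.200; wc +0.140/-0.140 → slack +0.140/-0.140; half-tol=0.140, Σhalf²=0.019600
  -B: nom -31.600 → Σnom=-13.400; wc +0.410/-0.410 → slack +0.550/-0.550; half-tol=0.410, Σhalf²=0.187700
  -C: nom -46.090 → Σnom=-59.490; wc +0.432/-0.432 → slack +0.982/-0.982; half-tol=0.432, Σhalf²=0.374324
  +D: nom +23.040 → Σnom=-36.450; wc +0.270/-0.380 → slack +1.252/-1.362; half-tol=0.325, Σhalf²=0.479949
  -E: nom -16.600 → Σnom=-53.050; wc +0.240/-0.240 → slack +1.492/-1.602; half-tol=0.240, Σhalf²=0.537549
  +F: nom +17.310 → Σnom=-35.740; wc +0.380/-0.127 → slack +1.872/-1.729; half-tol=0.254, Σhalf²=0.601811
  -G: nom -6.800 → Σnom=-42.540; wc +0.190/-0.430 → slack +2.062/-2.159; half-tol=0.310, Σhalf²=0.697911
  -H: nom -38.100 → Σnom=-80.640; wc +0.130/-0.130 → slack +2.192/-2.289; half-tol=0.130, Σhalf²=0.714811
Nominal = -80.640. Worst-case = [-80.640 - 2.289, -80.640 + 2.192] = [-82.929, -78.448]. RSS = √0.714811 = 0.845.

nominal=-80.640 wc=[-82.929,-78.448] rss=0.845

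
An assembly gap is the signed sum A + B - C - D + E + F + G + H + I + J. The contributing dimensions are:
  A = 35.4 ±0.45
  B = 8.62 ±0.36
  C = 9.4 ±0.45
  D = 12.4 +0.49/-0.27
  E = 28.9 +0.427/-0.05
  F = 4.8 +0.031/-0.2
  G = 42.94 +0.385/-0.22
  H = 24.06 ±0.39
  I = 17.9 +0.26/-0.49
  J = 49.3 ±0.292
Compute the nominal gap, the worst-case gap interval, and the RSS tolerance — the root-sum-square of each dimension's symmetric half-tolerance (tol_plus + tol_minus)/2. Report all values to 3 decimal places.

nominal=190.120 wc=[186.728,193.435] rss=1.104

Stack each dimension's contribution:
  +A: nom +35.400 → Σnom=35.400; wc +0.450/-0.450 → slack +0.450/-0.450; half-tol=0.450, Σhalf²=0.202500
  +B: nom +8.620 → Σnom=44.020; wc +0.360/-0.360 → slack +0.810/-0.810; half-tol=0.360, Σhalf²=0.332100
  -C: nom -9.400 → Σnom=34.620; wc +0.450/-0.450 → slack +1.260/-1.260; half-tol=0.450, Σhalf²=0.534600
  -D: nom -12.400 → Σnom=22.220; wc +0.270/-0.490 → slack +1.530/-1.750; half-tol=0.380, Σhalf²=0.679000
  +E: nom +28.900 → Σnom=51.120; wc +0.427/-0.050 → slack +1.957/-1.800; half-tol=0.238, Σhalf²=0.735882
  +F: nom +4.800 → Σnom=55.920; wc +0.031/-0.200 → slack +1.988/-2.000; half-tol=0.116, Σhalf²=0.749223
  +G: nom +42.940 → Σnom=98.860; wc +0.385/-0.220 → slack +2.373/-2.220; half-tol=0.302, Σhalf²=0.840729
  +H: nom +24.060 → Σnom=122.920; wc +0.390/-0.390 → slack +2.763/-2.610; half-tol=0.390, Σhalf²=0.992829
  +I: nom +17.900 → Σnom=140.820; wc +0.260/-0.490 → slack +3.023/-3.100; half-tol=0.375, Σhalf²=1.133454
  +J: nom +49.300 → Σnom=190.120; wc +0.292/-0.292 → slack +3.315/-3.392; half-tol=0.292, Σhalf²=1.218718
Nominal = 190.120. Worst-case = [190.120 - 3.392, 190.120 + 3.315] = [186.728, 193.435]. RSS = √1.218718 = 1.104.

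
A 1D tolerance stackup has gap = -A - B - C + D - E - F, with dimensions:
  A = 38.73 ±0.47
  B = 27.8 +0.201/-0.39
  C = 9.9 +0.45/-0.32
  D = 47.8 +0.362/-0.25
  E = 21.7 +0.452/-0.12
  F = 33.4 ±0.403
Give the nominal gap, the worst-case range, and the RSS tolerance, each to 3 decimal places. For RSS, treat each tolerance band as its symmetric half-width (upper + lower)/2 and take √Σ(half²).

Stack each dimension's contribution:
  -A: nom -38.730 → Σnom=-38.730; wc +0.470/-0.470 → slack +0.470/-0.470; half-tol=0.470, Σhalf²=0.220900
  -B: nom -27.800 → Σnom=-66.530; wc +0.390/-0.201 → slack +0.860/-0.671; half-tol=0.295, Σhalf²=0.308220
  -C: nom -9.900 → Σnom=-76.430; wc +0.320/-0.450 → slack +1.180/-1.121; half-tol=0.385, Σhalf²=0.456445
  +D: nom +47.800 → Σnom=-28.630; wc +0.362/-0.250 → slack +1.542/-1.371; half-tol=0.306, Σhalf²=0.550081
  -E: nom -21.700 → Σnom=-50.330; wc +0.120/-0.452 → slack +1.662/-1.823; half-tol=0.286, Σhalf²=0.631877
  -F: nom -33.400 → Σnom=-83.730; wc +0.403/-0.403 → slack +2.065/-2.226; half-tol=0.403, Σhalf²=0.794286
Nominal = -83.730. Worst-case = [-83.730 - 2.226, -83.730 + 2.065] = [-85.956, -81.665]. RSS = √0.794286 = 0.891.

nominal=-83.730 wc=[-85.956,-81.665] rss=0.891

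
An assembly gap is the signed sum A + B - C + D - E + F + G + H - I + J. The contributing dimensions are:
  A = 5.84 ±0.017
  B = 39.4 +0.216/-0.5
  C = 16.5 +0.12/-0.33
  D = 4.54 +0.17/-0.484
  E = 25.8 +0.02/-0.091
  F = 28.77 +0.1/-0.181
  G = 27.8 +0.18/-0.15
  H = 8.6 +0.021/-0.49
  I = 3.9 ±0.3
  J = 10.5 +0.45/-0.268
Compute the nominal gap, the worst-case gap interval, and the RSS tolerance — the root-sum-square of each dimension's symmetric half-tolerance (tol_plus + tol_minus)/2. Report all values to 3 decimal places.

Stack each dimension's contribution:
  +A: nom +5.840 → Σnom=5.840; wc +0.017/-0.017 → slack +0.017/-0.017; half-tol=0.017, Σhalf²=0.000289
  +B: nom +39.400 → Σnom=45.240; wc +0.216/-0.500 → slack +0.233/-0.517; half-tol=0.358, Σhalf²=0.128453
  -C: nom -16.500 → Σnom=28.740; wc +0.330/-0.120 → slack +0.563/-0.637; half-tol=0.225, Σhalf²=0.179078
  +D: nom +4.540 → Σnom=33.280; wc +0.170/-0.484 → slack +0.733/-1.121; half-tol=0.327, Σhalf²=0.286007
  -E: nom -25.800 → Σnom=7.480; wc +0.091/-0.020 → slack +0.824/-1.141; half-tol=0.056, Σhalf²=0.289087
  +F: nom +28.770 → Σnom=36.250; wc +0.100/-0.181 → slack +0.924/-1.322; half-tol=0.141, Σhalf²=0.308828
  +G: nom +27.800 → Σnom=64.050; wc +0.180/-0.150 → slack +1.104/-1.472; half-tol=0.165, Σhalf²=0.336053
  +H: nom +8.600 → Σnom=72.650; wc +0.021/-0.490 → slack +1.125/-1.962; half-tol=0.256, Σhalf²=0.401333
  -I: nom -3.900 → Σnom=68.750; wc +0.300/-0.300 → slack +1.425/-2.262; half-tol=0.300, Σhalf²=0.491333
  +J: nom +10.500 → Σnom=79.250; wc +0.450/-0.268 → slack +1.875/-2.530; half-tol=0.359, Σhalf²=0.620214
Nominal = 79.250. Worst-case = [79.250 - 2.530, 79.250 + 1.875] = [76.720, 81.125]. RSS = √0.620214 = 0.788.

nominal=79.250 wc=[76.720,81.125] rss=0.788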